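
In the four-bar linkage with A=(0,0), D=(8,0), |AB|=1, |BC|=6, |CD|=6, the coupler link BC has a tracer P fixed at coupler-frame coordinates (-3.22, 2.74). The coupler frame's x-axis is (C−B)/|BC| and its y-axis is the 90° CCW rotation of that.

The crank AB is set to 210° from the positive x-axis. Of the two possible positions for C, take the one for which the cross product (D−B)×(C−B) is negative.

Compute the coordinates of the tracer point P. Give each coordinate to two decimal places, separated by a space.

-1.64 3.66

A=(0,0), D=(8.00,0)
B = A + 1.00·(cos210°, sin210°) = (-0.8660, -0.5000)
|BD| = 8.8801
circle(B,6.00) ∩ circle(D,6.00): a=4.4401, h=4.0356
  candidates: C₊=(3.3398,3.7792) cross=35.836; C₋=(3.7942,-4.2792) cross=-35.836
  mode - wants cross < 0 → take C=(3.7942,-4.2792) (cross=-35.836)
ex = (C−B)/|BC| = (0.7767,-0.6299); ey = (0.6299,0.7767)
P = B + -3.22·ex + 2.74·ey = (-1.6412,3.6563)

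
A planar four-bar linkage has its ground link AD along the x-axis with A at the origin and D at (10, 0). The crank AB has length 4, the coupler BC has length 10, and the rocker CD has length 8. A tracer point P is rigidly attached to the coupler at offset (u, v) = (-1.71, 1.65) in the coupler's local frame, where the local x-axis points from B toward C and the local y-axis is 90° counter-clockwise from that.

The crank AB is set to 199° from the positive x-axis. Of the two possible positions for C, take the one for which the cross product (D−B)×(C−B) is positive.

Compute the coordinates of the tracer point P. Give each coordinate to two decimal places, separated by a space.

A=(0,0), D=(10.00,0)
B = A + 4.00·(cos199°, sin199°) = (-3.7821, -1.3023)
|BD| = 13.8435
circle(B,10.00) ∩ circle(D,8.00): a=8.2220, h=5.6920
  candidates: C₊=(3.8680,5.1379) cross=78.797; C₋=(4.9389,-6.1956) cross=-78.797
  mode + wants cross > 0 → take C=(3.8680,5.1379) (cross=78.797)
ex = (C−B)/|BC| = (0.7650,0.6440); ey = (-0.6440,0.7650)
P = B + -1.71·ex + 1.65·ey = (-6.1529,-1.1413)

-6.15 -1.14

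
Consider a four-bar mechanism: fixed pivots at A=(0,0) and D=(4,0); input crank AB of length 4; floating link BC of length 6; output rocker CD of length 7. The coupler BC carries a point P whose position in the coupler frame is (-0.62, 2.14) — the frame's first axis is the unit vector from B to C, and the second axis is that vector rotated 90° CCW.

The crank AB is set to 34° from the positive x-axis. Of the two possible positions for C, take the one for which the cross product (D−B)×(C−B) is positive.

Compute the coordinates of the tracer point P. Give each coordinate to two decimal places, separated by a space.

A=(0,0), D=(4.00,0)
B = A + 4.00·(cos34°, sin34°) = (3.3162, 2.2368)
|BD| = 2.3390
circle(B,6.00) ∩ circle(D,7.00): a=-1.6095, h=5.7801
  candidates: C₊=(8.3731,5.4659) cross=13.519; C₋=(-2.6820,2.0860) cross=-13.519
  mode + wants cross > 0 → take C=(8.3731,5.4659) (cross=13.519)
ex = (C−B)/|BC| = (0.8428,0.5382); ey = (-0.5382,0.8428)
P = B + -0.62·ex + 2.14·ey = (1.6419,3.7067)

1.64 3.71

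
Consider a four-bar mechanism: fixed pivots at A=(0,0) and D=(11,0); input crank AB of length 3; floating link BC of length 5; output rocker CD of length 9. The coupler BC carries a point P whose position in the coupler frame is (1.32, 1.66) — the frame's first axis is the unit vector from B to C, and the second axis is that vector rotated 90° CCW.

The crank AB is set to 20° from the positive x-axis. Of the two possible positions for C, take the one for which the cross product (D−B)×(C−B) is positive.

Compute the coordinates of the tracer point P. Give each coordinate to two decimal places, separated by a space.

1.57 2.74

A=(0,0), D=(11.00,0)
B = A + 3.00·(cos20°, sin20°) = (2.8191, 1.0261)
|BD| = 8.2450
circle(B,5.00) ∩ circle(D,9.00): a=0.7265, h=4.9469
  candidates: C₊=(4.1556,5.8441) cross=40.788; C₋=(2.9243,-3.9728) cross=-40.788
  mode + wants cross > 0 → take C=(4.1556,5.8441) (cross=40.788)
ex = (C−B)/|BC| = (0.2673,0.9636); ey = (-0.9636,0.2673)
P = B + 1.32·ex + 1.66·ey = (1.5723,2.7417)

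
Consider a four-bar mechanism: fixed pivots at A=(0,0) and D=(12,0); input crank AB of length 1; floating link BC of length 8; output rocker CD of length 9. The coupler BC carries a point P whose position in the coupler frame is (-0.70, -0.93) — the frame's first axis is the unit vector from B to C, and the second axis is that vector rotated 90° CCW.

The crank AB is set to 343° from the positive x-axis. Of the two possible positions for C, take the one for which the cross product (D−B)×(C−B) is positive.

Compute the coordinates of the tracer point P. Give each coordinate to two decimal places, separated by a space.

A=(0,0), D=(12.00,0)
B = A + 1.00·(cos343°, sin343°) = (0.9563, -0.2924)
|BD| = 11.0476
circle(B,8.00) ∩ circle(D,9.00): a=4.7544, h=6.4340
  candidates: C₊=(5.5387,6.2652) cross=71.080; C₋=(5.8793,-6.5983) cross=-71.080
  mode + wants cross > 0 → take C=(5.5387,6.2652) (cross=71.080)
ex = (C−B)/|BC| = (0.5728,0.8197); ey = (-0.8197,0.5728)
P = B + -0.70·ex + -0.93·ey = (1.3177,-1.3989)

1.32 -1.40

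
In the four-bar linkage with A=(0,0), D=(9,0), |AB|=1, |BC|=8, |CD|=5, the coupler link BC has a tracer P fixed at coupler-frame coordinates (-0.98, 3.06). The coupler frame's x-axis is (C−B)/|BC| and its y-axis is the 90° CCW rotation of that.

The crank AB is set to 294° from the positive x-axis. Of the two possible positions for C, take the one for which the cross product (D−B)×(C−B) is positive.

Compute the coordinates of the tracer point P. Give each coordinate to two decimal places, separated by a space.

-2.33 0.76

A=(0,0), D=(9.00,0)
B = A + 1.00·(cos294°, sin294°) = (0.4067, -0.9135)
|BD| = 8.6417
circle(B,8.00) ∩ circle(D,5.00): a=6.5773, h=4.5540
  candidates: C₊=(6.4658,4.3102) cross=39.354; C₋=(7.4286,-4.7467) cross=-39.354
  mode + wants cross > 0 → take C=(6.4658,4.3102) (cross=39.354)
ex = (C−B)/|BC| = (0.7574,0.6530); ey = (-0.6530,0.7574)
P = B + -0.98·ex + 3.06·ey = (-2.3336,0.7641)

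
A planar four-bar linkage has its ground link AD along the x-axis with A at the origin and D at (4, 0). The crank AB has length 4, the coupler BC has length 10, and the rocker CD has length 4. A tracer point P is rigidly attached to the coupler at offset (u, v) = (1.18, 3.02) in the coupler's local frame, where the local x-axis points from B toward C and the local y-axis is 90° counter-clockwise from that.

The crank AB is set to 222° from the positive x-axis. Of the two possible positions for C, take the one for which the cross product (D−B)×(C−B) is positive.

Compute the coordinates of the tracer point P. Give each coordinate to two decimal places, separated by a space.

-4.10 0.36

A=(0,0), D=(4.00,0)
B = A + 4.00·(cos222°, sin222°) = (-2.9726, -2.6765)
|BD| = 7.4686
circle(B,10.00) ∩ circle(D,4.00): a=9.3578, h=3.5258
  candidates: C₊=(4.5002,3.9686) cross=26.333; C₋=(7.0272,-2.6146) cross=-26.333
  mode + wants cross > 0 → take C=(4.5002,3.9686) (cross=26.333)
ex = (C−B)/|BC| = (0.7473,0.6645); ey = (-0.6645,0.7473)
P = B + 1.18·ex + 3.02·ey = (-4.0976,0.3644)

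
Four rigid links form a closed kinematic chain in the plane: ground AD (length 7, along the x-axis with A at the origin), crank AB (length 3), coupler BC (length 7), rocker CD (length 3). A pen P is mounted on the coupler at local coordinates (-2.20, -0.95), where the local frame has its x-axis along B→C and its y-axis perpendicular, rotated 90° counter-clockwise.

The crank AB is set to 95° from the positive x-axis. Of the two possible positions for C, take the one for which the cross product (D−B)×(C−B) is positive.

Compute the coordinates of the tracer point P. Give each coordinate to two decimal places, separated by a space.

A=(0,0), D=(7.00,0)
B = A + 3.00·(cos95°, sin95°) = (-0.2615, 2.9886)
|BD| = 7.8524
circle(B,7.00) ∩ circle(D,3.00): a=6.4732, h=2.6642
  candidates: C₊=(6.7385,2.9886) cross=20.920; C₋=(4.7106,-1.9387) cross=-20.920
  mode + wants cross > 0 → take C=(6.7385,2.9886) (cross=20.920)
ex = (C−B)/|BC| = (1.0000,0.0000); ey = (-0.0000,1.0000)
P = B + -2.20·ex + -0.95·ey = (-2.4615,2.0386)

-2.46 2.04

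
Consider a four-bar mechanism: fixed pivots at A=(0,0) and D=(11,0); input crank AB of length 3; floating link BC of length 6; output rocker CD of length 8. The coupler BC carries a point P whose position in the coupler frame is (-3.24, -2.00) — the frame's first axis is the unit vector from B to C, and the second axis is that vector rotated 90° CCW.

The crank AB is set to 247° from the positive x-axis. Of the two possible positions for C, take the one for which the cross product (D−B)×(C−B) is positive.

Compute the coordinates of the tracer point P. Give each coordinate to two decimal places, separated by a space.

A=(0,0), D=(11.00,0)
B = A + 3.00·(cos247°, sin247°) = (-1.1722, -2.7615)
|BD| = 12.4815
circle(B,6.00) ∩ circle(D,8.00): a=5.1191, h=3.1297
  candidates: C₊=(3.1276,1.4232) cross=39.063; C₋=(4.5125,-4.6810) cross=-39.063
  mode + wants cross > 0 → take C=(3.1276,1.4232) (cross=39.063)
ex = (C−B)/|BC| = (0.7166,0.6974); ey = (-0.6974,0.7166)
P = B + -3.24·ex + -2.00·ey = (-2.0992,-6.4545)

-2.10 -6.45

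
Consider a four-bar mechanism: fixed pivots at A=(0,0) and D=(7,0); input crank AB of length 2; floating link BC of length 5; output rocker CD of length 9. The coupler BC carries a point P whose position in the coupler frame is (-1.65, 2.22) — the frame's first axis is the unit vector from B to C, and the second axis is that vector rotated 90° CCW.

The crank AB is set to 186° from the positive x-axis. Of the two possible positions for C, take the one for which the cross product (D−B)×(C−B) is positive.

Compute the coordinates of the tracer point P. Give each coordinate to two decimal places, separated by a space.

-4.56 -1.24

A=(0,0), D=(7.00,0)
B = A + 2.00·(cos186°, sin186°) = (-1.9890, -0.2091)
|BD| = 8.9915
circle(B,5.00) ∩ circle(D,9.00): a=1.3817, h=4.8053
  candidates: C₊=(-0.7195,4.6271) cross=43.207; C₋=(-0.4960,-4.9809) cross=-43.207
  mode + wants cross > 0 → take C=(-0.7195,4.6271) (cross=43.207)
ex = (C−B)/|BC| = (0.2539,0.9672); ey = (-0.9672,0.2539)
P = B + -1.65·ex + 2.22·ey = (-4.5552,-1.2413)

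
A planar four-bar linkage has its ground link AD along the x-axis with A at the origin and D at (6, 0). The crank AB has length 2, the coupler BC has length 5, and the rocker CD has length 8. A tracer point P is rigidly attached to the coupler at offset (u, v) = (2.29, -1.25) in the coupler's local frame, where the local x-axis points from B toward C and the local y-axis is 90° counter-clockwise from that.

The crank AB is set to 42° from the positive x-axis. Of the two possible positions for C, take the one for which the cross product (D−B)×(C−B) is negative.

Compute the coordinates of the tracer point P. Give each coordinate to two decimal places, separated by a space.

A=(0,0), D=(6.00,0)
B = A + 2.00·(cos42°, sin42°) = (1.4863, 1.3383)
|BD| = 4.7079
circle(B,5.00) ∩ circle(D,8.00): a=-1.7880, h=4.6694
  candidates: C₊=(1.0994,6.3233) cross=21.983; C₋=(-1.5553,-2.6302) cross=-21.983
  mode - wants cross < 0 → take C=(-1.5553,-2.6302) (cross=-21.983)
ex = (C−B)/|BC| = (-0.6083,-0.7937); ey = (0.7937,-0.6083)
P = B + 2.29·ex + -1.25·ey = (-0.8989,0.2811)

-0.90 0.28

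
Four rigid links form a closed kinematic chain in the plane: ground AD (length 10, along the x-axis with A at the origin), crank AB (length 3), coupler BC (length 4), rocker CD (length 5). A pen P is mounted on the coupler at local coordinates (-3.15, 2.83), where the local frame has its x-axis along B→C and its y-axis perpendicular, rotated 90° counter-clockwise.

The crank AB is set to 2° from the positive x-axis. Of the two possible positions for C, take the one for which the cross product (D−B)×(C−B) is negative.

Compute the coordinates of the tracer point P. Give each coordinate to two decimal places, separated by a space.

2.79 4.33

A=(0,0), D=(10.00,0)
B = A + 3.00·(cos2°, sin2°) = (2.9982, 0.1047)
|BD| = 7.0026
circle(B,4.00) ∩ circle(D,5.00): a=2.8587, h=2.7978
  candidates: C₊=(5.8984,2.8595) cross=19.592; C₋=(5.8147,-2.7356) cross=-19.592
  mode - wants cross < 0 → take C=(5.8147,-2.7356) (cross=-19.592)
ex = (C−B)/|BC| = (0.7041,-0.7101); ey = (0.7101,0.7041)
P = B + -3.15·ex + 2.83·ey = (2.7896,4.3341)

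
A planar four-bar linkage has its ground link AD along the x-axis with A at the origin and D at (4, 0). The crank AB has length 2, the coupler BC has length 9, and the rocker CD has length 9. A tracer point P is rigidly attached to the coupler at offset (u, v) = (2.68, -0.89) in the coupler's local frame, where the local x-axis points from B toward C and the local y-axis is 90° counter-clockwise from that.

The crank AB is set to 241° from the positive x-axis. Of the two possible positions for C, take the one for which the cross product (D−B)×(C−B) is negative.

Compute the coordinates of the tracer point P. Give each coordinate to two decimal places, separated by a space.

A=(0,0), D=(4.00,0)
B = A + 2.00·(cos241°, sin241°) = (-0.9696, -1.7492)
|BD| = 5.2685
circle(B,9.00) ∩ circle(D,9.00): a=2.6342, h=8.6059
  candidates: C₊=(-1.3421,7.2430) cross=45.340; C₋=(4.3725,-8.9923) cross=-45.340
  mode - wants cross < 0 → take C=(4.3725,-8.9923) (cross=-45.340)
ex = (C−B)/|BC| = (0.5936,-0.8048); ey = (0.8048,0.5936)
P = B + 2.68·ex + -0.89·ey = (-0.0951,-4.4343)

-0.10 -4.43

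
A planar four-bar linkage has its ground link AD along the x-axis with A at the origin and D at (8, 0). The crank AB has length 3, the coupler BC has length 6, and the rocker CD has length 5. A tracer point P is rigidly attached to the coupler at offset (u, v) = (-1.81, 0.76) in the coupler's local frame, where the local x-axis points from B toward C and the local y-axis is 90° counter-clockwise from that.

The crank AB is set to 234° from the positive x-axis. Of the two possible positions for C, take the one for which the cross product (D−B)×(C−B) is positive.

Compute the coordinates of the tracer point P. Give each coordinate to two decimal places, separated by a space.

A=(0,0), D=(8.00,0)
B = A + 3.00·(cos234°, sin234°) = (-1.7634, -2.4271)
|BD| = 10.0605
circle(B,6.00) ∩ circle(D,5.00): a=5.5769, h=2.2131
  candidates: C₊=(3.1150,1.0661) cross=22.265; C₋=(4.1828,-3.2293) cross=-22.265
  mode + wants cross > 0 → take C=(3.1150,1.0661) (cross=22.265)
ex = (C−B)/|BC| = (0.8131,0.5822); ey = (-0.5822,0.8131)
P = B + -1.81·ex + 0.76·ey = (-3.6774,-2.8629)

-3.68 -2.86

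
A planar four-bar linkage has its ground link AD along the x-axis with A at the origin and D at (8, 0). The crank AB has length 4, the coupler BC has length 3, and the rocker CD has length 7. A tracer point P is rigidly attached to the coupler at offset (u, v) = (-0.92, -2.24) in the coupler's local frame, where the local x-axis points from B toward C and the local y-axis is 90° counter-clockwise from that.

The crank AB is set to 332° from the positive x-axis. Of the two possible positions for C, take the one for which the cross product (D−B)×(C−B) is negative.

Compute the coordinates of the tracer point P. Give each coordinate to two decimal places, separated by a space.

1.53 -0.52

A=(0,0), D=(8.00,0)
B = A + 4.00·(cos332°, sin332°) = (3.5318, -1.8779)
|BD| = 4.8468
circle(B,3.00) ∩ circle(D,7.00): a=-1.7031, h=2.4697
  candidates: C₊=(1.0049,-0.2609) cross=11.970; C₋=(2.9187,-4.8146) cross=-11.970
  mode - wants cross < 0 → take C=(2.9187,-4.8146) (cross=-11.970)
ex = (C−B)/|BC| = (-0.2044,-0.9789); ey = (0.9789,-0.2044)
P = B + -0.92·ex + -2.24·ey = (1.5271,-0.5195)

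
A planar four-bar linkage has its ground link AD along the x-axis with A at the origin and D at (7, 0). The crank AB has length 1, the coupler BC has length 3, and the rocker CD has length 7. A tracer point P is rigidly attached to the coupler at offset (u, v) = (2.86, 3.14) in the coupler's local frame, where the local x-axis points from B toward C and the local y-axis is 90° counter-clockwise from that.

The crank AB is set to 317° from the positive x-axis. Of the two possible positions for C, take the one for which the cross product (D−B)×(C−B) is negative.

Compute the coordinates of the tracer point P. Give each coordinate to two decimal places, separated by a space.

A=(0,0), D=(7.00,0)
B = A + 1.00·(cos317°, sin317°) = (0.7314, -0.6820)
|BD| = 6.3056
circle(B,3.00) ∩ circle(D,7.00): a=-0.0189, h=2.9999
  candidates: C₊=(0.3881,2.2983) cross=18.917; C₋=(1.0370,-3.6664) cross=-18.917
  mode - wants cross < 0 → take C=(1.0370,-3.6664) (cross=-18.917)
ex = (C−B)/|BC| = (0.1019,-0.9948); ey = (0.9948,0.1019)
P = B + 2.86·ex + 3.14·ey = (4.1464,-3.2072)

4.15 -3.21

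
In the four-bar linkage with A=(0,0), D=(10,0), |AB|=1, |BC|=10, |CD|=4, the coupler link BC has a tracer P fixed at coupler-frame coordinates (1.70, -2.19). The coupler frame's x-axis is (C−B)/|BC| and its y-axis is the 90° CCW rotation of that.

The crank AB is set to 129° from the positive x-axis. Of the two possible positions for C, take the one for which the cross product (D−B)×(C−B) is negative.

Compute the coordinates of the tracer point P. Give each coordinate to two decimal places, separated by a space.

A=(0,0), D=(10.00,0)
B = A + 1.00·(cos129°, sin129°) = (-0.6293, 0.7771)
|BD| = 10.6577
circle(B,10.00) ∩ circle(D,4.00): a=9.2697, h=3.7514
  candidates: C₊=(8.8892,3.8427) cross=39.982; C₋=(8.3421,-3.6402) cross=-39.982
  mode - wants cross < 0 → take C=(8.3421,-3.6402) (cross=-39.982)
ex = (C−B)/|BC| = (0.8971,-0.4417); ey = (0.4417,0.8971)
P = B + 1.70·ex + -2.19·ey = (-0.0716,-1.9386)

-0.07 -1.94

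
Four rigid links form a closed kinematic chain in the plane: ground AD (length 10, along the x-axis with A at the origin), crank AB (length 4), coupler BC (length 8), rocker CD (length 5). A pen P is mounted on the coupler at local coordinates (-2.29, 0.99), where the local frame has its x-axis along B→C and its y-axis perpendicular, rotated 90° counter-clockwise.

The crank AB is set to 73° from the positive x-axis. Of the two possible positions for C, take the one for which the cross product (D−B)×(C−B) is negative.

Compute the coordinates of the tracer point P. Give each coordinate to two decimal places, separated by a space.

A=(0,0), D=(10.00,0)
B = A + 4.00·(cos73°, sin73°) = (1.1695, 3.8252)
|BD| = 9.6234
circle(B,8.00) ∩ circle(D,5.00): a=6.8380, h=4.1523
  candidates: C₊=(9.0946,4.9173) cross=39.959; C₋=(5.7936,-2.7030) cross=-39.959
  mode - wants cross < 0 → take C=(5.7936,-2.7030) (cross=-39.959)
ex = (C−B)/|BC| = (0.5780,-0.8160); ey = (0.8160,0.5780)
P = B + -2.29·ex + 0.99·ey = (0.6537,6.2662)

0.65 6.27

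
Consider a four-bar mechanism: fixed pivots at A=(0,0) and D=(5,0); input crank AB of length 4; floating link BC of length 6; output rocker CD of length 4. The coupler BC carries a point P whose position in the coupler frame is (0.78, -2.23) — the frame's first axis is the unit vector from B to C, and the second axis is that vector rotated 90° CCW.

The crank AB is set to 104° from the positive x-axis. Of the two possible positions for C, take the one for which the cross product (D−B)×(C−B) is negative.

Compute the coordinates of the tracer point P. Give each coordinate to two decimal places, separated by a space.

-2.72 2.30

A=(0,0), D=(5.00,0)
B = A + 4.00·(cos104°, sin104°) = (-0.9677, 3.8812)
|BD| = 7.1188
circle(B,6.00) ∩ circle(D,4.00): a=4.9641, h=3.3701
  candidates: C₊=(5.0311,3.9999) cross=23.991; C₋=(1.3564,-1.6504) cross=-23.991
  mode - wants cross < 0 → take C=(1.3564,-1.6504) (cross=-23.991)
ex = (C−B)/|BC| = (0.3873,-0.9219); ey = (0.9219,0.3873)
P = B + 0.78·ex + -2.23·ey = (-2.7215,2.2983)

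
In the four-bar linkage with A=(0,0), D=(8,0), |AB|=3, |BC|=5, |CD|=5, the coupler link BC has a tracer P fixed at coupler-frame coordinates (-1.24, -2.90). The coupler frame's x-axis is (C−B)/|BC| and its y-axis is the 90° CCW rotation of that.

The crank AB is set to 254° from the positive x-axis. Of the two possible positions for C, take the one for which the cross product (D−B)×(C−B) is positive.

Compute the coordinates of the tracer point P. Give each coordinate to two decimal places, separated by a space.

0.08 -5.90

A=(0,0), D=(8.00,0)
B = A + 3.00·(cos254°, sin254°) = (-0.8269, -2.8838)
|BD| = 9.2860
circle(B,5.00) ∩ circle(D,5.00): a=4.6430, h=1.8554
  candidates: C₊=(3.0104,0.3217) cross=17.229; C₋=(4.1627,-3.2055) cross=-17.229
  mode + wants cross > 0 → take C=(3.0104,0.3217) (cross=17.229)
ex = (C−B)/|BC| = (0.7675,0.6411); ey = (-0.6411,0.7675)
P = B + -1.24·ex + -2.90·ey = (0.0806,-5.9044)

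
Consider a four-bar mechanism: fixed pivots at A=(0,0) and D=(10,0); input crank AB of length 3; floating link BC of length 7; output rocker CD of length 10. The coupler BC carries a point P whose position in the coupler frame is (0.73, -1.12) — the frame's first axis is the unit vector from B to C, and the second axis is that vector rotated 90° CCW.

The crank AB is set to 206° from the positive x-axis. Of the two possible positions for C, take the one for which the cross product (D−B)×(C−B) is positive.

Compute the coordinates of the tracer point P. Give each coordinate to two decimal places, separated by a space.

A=(0,0), D=(10.00,0)
B = A + 3.00·(cos206°, sin206°) = (-2.6964, -1.3151)
|BD| = 12.7643
circle(B,7.00) ∩ circle(D,10.00): a=4.3844, h=5.4568
  candidates: C₊=(1.1025,4.5644) cross=69.653; C₋=(2.2269,-6.2912) cross=-69.653
  mode + wants cross > 0 → take C=(1.1025,4.5644) (cross=69.653)
ex = (C−B)/|BC| = (0.5427,0.8399); ey = (-0.8399,0.5427)
P = B + 0.73·ex + -1.12·ey = (-1.3595,-1.3098)

-1.36 -1.31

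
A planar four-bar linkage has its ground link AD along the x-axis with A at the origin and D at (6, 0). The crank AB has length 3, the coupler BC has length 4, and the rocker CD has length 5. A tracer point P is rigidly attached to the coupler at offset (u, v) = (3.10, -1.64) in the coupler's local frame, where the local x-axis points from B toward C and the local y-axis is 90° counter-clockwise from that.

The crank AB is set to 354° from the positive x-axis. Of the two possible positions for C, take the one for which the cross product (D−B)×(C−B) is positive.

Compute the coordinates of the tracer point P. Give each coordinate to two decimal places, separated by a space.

4.32 2.93

A=(0,0), D=(6.00,0)
B = A + 3.00·(cos354°, sin354°) = (2.9836, -0.3136)
|BD| = 3.0327
circle(B,4.00) ∩ circle(D,5.00): a=0.0325, h=3.9999
  candidates: C₊=(2.6023,3.6682) cross=12.130; C₋=(3.4295,-4.2887) cross=-12.130
  mode + wants cross > 0 → take C=(2.6023,3.6682) (cross=12.130)
ex = (C−B)/|BC| = (-0.0953,0.9954); ey = (-0.9954,-0.0953)
P = B + 3.10·ex + -1.64·ey = (4.3206,2.9286)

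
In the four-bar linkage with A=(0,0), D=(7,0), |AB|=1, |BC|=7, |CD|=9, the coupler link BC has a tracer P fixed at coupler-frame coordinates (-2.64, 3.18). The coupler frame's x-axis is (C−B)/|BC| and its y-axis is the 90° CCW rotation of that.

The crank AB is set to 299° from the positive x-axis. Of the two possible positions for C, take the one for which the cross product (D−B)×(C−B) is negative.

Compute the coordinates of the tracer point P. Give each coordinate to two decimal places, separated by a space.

2.89 2.48

A=(0,0), D=(7.00,0)
B = A + 1.00·(cos299°, sin299°) = (0.4848, -0.8746)
|BD| = 6.5736
circle(B,7.00) ∩ circle(D,9.00): a=0.8529, h=6.9479
  candidates: C₊=(0.4057,6.1249) cross=45.673; C₋=(2.2545,-7.6472) cross=-45.673
  mode - wants cross < 0 → take C=(2.2545,-7.6472) (cross=-45.673)
ex = (C−B)/|BC| = (0.2528,-0.9675); ey = (0.9675,0.2528)
P = B + -2.64·ex + 3.18·ey = (2.8941,2.4836)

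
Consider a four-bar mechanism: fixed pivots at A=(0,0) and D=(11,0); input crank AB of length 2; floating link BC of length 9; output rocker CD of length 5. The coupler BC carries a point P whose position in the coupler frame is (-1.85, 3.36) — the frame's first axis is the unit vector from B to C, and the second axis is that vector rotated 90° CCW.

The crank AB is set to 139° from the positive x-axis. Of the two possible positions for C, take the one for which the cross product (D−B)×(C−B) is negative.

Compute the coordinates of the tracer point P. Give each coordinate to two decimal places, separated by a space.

-1.77 5.14

A=(0,0), D=(11.00,0)
B = A + 2.00·(cos139°, sin139°) = (-1.5094, 1.3121)
|BD| = 12.5780
circle(B,9.00) ∩ circle(D,5.00): a=8.5151, h=2.9142
  candidates: C₊=(7.2633,3.3222) cross=36.655; C₋=(6.6552,-2.4745) cross=-36.655
  mode - wants cross < 0 → take C=(6.6552,-2.4745) (cross=-36.655)
ex = (C−B)/|BC| = (0.9072,-0.4207); ey = (0.4207,0.9072)
P = B + -1.85·ex + 3.36·ey = (-1.7740,5.1386)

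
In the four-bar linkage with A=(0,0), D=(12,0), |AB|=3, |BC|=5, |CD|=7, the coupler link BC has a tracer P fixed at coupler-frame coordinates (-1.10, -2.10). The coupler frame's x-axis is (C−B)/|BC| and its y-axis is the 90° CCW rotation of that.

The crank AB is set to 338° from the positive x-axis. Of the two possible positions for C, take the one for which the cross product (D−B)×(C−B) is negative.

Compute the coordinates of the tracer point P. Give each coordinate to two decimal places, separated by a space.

0.57 -1.99

A=(0,0), D=(12.00,0)
B = A + 3.00·(cos338°, sin338°) = (2.7816, -1.1238)
|BD| = 9.2867
circle(B,5.00) ∩ circle(D,7.00): a=3.3512, h=3.7107
  candidates: C₊=(5.6590,2.9652) cross=34.461; C₋=(6.5572,-4.4018) cross=-34.461
  mode - wants cross < 0 → take C=(6.5572,-4.4018) (cross=-34.461)
ex = (C−B)/|BC| = (0.7551,-0.6556); ey = (0.6556,0.7551)
P = B + -1.10·ex + -2.10·ey = (0.5742,-1.9884)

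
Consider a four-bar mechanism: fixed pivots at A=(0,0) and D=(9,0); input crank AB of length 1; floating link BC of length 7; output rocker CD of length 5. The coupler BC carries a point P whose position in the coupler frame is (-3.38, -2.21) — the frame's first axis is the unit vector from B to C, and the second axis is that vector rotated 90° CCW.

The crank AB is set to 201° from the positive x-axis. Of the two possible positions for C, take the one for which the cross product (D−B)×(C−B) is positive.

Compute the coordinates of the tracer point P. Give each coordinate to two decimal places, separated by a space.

A=(0,0), D=(9.00,0)
B = A + 1.00·(cos201°, sin201°) = (-0.9336, -0.3584)
|BD| = 9.9400
circle(B,7.00) ∩ circle(D,5.00): a=6.1773, h=3.2926
  candidates: C₊=(5.1210,3.1548) cross=32.729; C₋=(5.3584,-3.4262) cross=-32.729
  mode + wants cross > 0 → take C=(5.1210,3.1548) (cross=32.729)
ex = (C−B)/|BC| = (0.8649,0.5019); ey = (-0.5019,0.8649)
P = B + -3.38·ex + -2.21·ey = (-2.7479,-3.9662)

-2.75 -3.97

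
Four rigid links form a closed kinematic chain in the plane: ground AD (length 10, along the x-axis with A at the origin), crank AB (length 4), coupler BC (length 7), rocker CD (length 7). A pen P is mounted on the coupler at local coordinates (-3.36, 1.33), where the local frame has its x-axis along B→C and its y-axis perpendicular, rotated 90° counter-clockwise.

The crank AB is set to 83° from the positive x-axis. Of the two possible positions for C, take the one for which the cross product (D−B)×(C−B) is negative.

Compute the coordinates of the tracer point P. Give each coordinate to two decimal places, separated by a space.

0.29 7.58

A=(0,0), D=(10.00,0)
B = A + 4.00·(cos83°, sin83°) = (0.4875, 3.9702)
|BD| = 10.3078
circle(B,7.00) ∩ circle(D,7.00): a=5.1539, h=4.7368
  candidates: C₊=(7.0682,6.3565) cross=48.826; C₋=(3.4193,-2.3863) cross=-48.826
  mode - wants cross < 0 → take C=(3.4193,-2.3863) (cross=-48.826)
ex = (C−B)/|BC| = (0.4188,-0.9081); ey = (0.9081,0.4188)
P = B + -3.36·ex + 1.33·ey = (0.2879,7.5783)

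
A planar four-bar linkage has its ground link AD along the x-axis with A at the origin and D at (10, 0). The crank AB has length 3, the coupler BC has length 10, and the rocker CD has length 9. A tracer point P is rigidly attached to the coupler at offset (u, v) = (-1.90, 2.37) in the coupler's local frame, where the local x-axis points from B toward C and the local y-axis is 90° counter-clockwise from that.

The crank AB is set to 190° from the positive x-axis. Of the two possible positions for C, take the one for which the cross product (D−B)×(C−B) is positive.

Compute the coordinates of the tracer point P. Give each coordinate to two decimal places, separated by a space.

A=(0,0), D=(10.00,0)
B = A + 3.00·(cos190°, sin190°) = (-2.9544, -0.5209)
|BD| = 12.9649
circle(B,10.00) ∩ circle(D,9.00): a=7.2152, h=6.9239
  candidates: C₊=(3.9767,6.6873) cross=89.768; C₋=(4.5332,-7.1494) cross=-89.768
  mode + wants cross > 0 → take C=(3.9767,6.6873) (cross=89.768)
ex = (C−B)/|BC| = (0.6931,0.7208); ey = (-0.7208,0.6931)
P = B + -1.90·ex + 2.37·ey = (-5.9797,-0.2478)

-5.98 -0.25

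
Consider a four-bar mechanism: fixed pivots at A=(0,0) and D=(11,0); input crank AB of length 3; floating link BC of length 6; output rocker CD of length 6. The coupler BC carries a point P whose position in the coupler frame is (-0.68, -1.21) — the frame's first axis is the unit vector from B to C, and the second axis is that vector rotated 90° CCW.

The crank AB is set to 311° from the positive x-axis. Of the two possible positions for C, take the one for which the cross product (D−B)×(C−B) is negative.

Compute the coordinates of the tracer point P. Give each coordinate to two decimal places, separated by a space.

0.84 -3.07

A=(0,0), D=(11.00,0)
B = A + 3.00·(cos311°, sin311°) = (1.9682, -2.2641)
|BD| = 9.3113
circle(B,6.00) ∩ circle(D,6.00): a=4.6556, h=3.7848
  candidates: C₊=(5.5638,2.5392) cross=35.242; C₋=(7.4044,-4.8033) cross=-35.242
  mode - wants cross < 0 → take C=(7.4044,-4.8033) (cross=-35.242)
ex = (C−B)/|BC| = (0.9060,-0.4232); ey = (0.4232,0.9060)
P = B + -0.68·ex + -1.21·ey = (0.8400,-3.0727)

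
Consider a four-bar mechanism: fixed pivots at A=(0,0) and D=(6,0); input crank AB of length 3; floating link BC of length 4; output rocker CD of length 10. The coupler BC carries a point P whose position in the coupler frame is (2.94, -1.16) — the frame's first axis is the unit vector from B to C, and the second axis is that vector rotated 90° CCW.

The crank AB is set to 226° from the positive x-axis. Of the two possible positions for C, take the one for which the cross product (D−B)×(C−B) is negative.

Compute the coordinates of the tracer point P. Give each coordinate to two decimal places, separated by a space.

-3.09 -5.15

A=(0,0), D=(6.00,0)
B = A + 3.00·(cos226°, sin226°) = (-2.0840, -2.1580)
|BD| = 8.3671
circle(B,4.00) ∩ circle(D,10.00): a=-0.8362, h=3.9116
  candidates: C₊=(-3.9007,1.4056) cross=32.729; C₋=(-1.8830,-6.1530) cross=-32.729
  mode - wants cross < 0 → take C=(-1.8830,-6.1530) (cross=-32.729)
ex = (C−B)/|BC| = (0.0503,-0.9987); ey = (0.9987,0.0503)
P = B + 2.94·ex + -1.16·ey = (-3.0948,-5.1526)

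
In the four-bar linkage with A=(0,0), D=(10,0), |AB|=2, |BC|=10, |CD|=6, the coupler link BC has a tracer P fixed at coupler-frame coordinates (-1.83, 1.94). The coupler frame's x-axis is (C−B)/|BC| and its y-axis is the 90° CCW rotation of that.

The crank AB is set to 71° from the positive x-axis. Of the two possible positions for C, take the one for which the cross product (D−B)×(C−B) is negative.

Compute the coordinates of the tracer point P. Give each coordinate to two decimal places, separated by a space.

0.83 4.55

A=(0,0), D=(10.00,0)
B = A + 2.00·(cos71°, sin71°) = (0.6511, 1.8910)
|BD| = 9.5382
circle(B,10.00) ∩ circle(D,6.00): a=8.1240, h=5.8310
  candidates: C₊=(9.7699,5.9956) cross=55.617; C₋=(7.4579,-5.4348) cross=-55.617
  mode - wants cross < 0 → take C=(7.4579,-5.4348) (cross=-55.617)
ex = (C−B)/|BC| = (0.6807,-0.7326); ey = (0.7326,0.6807)
P = B + -1.83·ex + 1.94·ey = (0.8267,4.5522)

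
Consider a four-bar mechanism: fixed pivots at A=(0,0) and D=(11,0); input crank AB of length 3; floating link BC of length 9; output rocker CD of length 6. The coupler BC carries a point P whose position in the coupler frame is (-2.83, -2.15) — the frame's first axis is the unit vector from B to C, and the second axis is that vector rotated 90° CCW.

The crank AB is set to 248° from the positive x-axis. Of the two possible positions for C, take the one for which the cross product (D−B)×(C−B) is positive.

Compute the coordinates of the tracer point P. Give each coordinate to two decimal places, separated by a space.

A=(0,0), D=(11.00,0)
B = A + 3.00·(cos248°, sin248°) = (-1.1238, -2.7816)
|BD| = 12.4388
circle(B,9.00) ∩ circle(D,6.00): a=8.0283, h=4.0678
  candidates: C₊=(5.7915,2.9785) cross=50.599; C₋=(7.6108,-4.9511) cross=-50.599
  mode + wants cross > 0 → take C=(5.7915,2.9785) (cross=50.599)
ex = (C−B)/|BC| = (0.7684,0.6400); ey = (-0.6400,0.7684)
P = B + -2.83·ex + -2.15·ey = (-1.9223,-6.2448)

-1.92 -6.24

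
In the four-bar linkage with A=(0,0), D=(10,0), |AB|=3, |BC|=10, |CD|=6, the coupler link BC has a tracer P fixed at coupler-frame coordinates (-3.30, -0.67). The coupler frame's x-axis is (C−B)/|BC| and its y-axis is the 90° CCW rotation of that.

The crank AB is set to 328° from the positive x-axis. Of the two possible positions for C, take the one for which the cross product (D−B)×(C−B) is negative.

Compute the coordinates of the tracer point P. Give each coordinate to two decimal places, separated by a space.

A=(0,0), D=(10.00,0)
B = A + 3.00·(cos328°, sin328°) = (2.5441, -1.5898)
|BD| = 7.6235
circle(B,10.00) ∩ circle(D,6.00): a=8.0093, h=5.9876
  candidates: C₊=(9.1287,5.9364) cross=45.646; C₋=(11.6260,-5.7755) cross=-45.646
  mode - wants cross < 0 → take C=(11.6260,-5.7755) (cross=-45.646)
ex = (C−B)/|BC| = (0.9082,-0.4186); ey = (0.4186,0.9082)
P = B + -3.30·ex + -0.67·ey = (-0.7333,-0.8170)

-0.73 -0.82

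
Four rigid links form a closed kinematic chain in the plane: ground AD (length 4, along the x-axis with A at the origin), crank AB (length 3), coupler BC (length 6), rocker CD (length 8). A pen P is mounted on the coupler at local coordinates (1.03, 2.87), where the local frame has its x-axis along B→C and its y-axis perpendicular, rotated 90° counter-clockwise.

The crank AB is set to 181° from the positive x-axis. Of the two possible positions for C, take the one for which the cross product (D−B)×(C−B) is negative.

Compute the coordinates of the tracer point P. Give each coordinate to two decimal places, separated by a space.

0.04 -0.31

A=(0,0), D=(4.00,0)
B = A + 3.00·(cos181°, sin181°) = (-2.9995, -0.0524)
|BD| = 6.9997
circle(B,6.00) ∩ circle(D,8.00): a=1.4998, h=5.8095
  candidates: C₊=(-1.5432,5.7682) cross=40.665; C₋=(-1.4563,-5.8505) cross=-40.665
  mode - wants cross < 0 → take C=(-1.4563,-5.8505) (cross=-40.665)
ex = (C−B)/|BC| = (0.2572,-0.9664); ey = (0.9664,0.2572)
P = B + 1.03·ex + 2.87·ey = (0.0388,-0.3095)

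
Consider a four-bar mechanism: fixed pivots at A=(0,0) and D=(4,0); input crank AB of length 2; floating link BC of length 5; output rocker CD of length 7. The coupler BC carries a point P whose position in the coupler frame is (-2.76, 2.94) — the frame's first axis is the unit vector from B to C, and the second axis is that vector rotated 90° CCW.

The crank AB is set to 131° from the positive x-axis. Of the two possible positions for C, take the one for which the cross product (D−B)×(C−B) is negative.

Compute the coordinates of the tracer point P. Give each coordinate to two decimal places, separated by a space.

2.03 3.77

A=(0,0), D=(4.00,0)
B = A + 2.00·(cos131°, sin131°) = (-1.3121, 1.5094)
|BD| = 5.5224
circle(B,5.00) ∩ circle(D,7.00): a=0.5882, h=4.9653
  candidates: C₊=(0.6109,6.1248) cross=27.420; C₋=(-2.1034,-3.4276) cross=-27.420
  mode - wants cross < 0 → take C=(-2.1034,-3.4276) (cross=-27.420)
ex = (C−B)/|BC| = (-0.1583,-0.9874); ey = (0.9874,-0.1583)
P = B + -2.76·ex + 2.94·ey = (2.0276,3.7693)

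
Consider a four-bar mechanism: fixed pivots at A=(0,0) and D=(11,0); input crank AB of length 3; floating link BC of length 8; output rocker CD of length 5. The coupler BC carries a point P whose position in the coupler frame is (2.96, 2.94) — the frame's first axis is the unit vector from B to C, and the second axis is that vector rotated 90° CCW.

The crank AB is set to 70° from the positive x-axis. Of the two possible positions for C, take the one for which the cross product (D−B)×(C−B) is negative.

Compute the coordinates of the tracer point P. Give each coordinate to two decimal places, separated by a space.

A=(0,0), D=(11.00,0)
B = A + 3.00·(cos70°, sin70°) = (1.0261, 2.8191)
|BD| = 10.3647
circle(B,8.00) ∩ circle(D,5.00): a=7.0637, h=3.7555
  candidates: C₊=(8.8449,4.5117) cross=38.924; C₋=(6.8020,-2.7161) cross=-38.924
  mode - wants cross < 0 → take C=(6.8020,-2.7161) (cross=-38.924)
ex = (C−B)/|BC| = (0.7220,-0.6919); ey = (0.6919,0.7220)
P = B + 2.96·ex + 2.94·ey = (5.1973,2.8937)

5.20 2.89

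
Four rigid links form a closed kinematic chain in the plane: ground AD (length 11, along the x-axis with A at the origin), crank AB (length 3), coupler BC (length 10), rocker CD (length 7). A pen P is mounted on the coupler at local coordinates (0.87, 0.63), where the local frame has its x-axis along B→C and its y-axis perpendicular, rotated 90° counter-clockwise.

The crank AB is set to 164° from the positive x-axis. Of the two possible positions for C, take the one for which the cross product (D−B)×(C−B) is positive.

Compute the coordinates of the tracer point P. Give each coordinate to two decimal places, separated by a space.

-2.36 1.77

A=(0,0), D=(11.00,0)
B = A + 3.00·(cos164°, sin164°) = (-2.8838, 0.8269)
|BD| = 13.9084
circle(B,10.00) ∩ circle(D,7.00): a=8.7876, h=4.7726
  candidates: C₊=(6.1720,5.0686) cross=66.379; C₋=(5.6045,-4.4597) cross=-66.379
  mode + wants cross > 0 → take C=(6.1720,5.0686) (cross=66.379)
ex = (C−B)/|BC| = (0.9056,0.4242); ey = (-0.4242,0.9056)
P = B + 0.87·ex + 0.63·ey = (-2.3632,1.7665)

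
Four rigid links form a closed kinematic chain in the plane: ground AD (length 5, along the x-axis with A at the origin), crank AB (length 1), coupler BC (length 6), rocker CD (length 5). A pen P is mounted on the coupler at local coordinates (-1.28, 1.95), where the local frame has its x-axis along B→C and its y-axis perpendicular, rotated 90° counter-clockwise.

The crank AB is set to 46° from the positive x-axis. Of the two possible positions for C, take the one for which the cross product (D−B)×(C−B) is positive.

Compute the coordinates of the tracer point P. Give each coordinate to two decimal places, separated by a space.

A=(0,0), D=(5.00,0)
B = A + 1.00·(cos46°, sin46°) = (0.6947, 0.7193)
|BD| = 4.3650
circle(B,6.00) ∩ circle(D,5.00): a=3.4425, h=4.9142
  candidates: C₊=(4.9000,4.9990) cross=21.450; C₋=(3.2803,-4.6950) cross=-21.450
  mode + wants cross > 0 → take C=(4.9000,4.9990) (cross=21.450)
ex = (C−B)/|BC| = (0.7009,0.7133); ey = (-0.7133,0.7009)
P = B + -1.28·ex + 1.95·ey = (-1.5934,1.1731)

-1.59 1.17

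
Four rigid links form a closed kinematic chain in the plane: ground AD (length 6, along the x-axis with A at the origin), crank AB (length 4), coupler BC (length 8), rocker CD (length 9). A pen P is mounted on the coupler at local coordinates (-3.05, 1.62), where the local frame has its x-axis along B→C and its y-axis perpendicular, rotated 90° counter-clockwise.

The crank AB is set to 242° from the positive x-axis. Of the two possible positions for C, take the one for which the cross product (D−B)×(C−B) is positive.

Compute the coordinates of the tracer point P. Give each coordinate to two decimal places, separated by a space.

A=(0,0), D=(6.00,0)
B = A + 4.00·(cos242°, sin242°) = (-1.8779, -3.5318)
|BD| = 8.6333
circle(B,8.00) ∩ circle(D,9.00): a=3.3321, h=7.2730
  candidates: C₊=(-1.8126,4.4679) cross=62.791; C₋=(4.1380,-8.8053) cross=-62.791
  mode + wants cross > 0 → take C=(-1.8126,4.4679) (cross=62.791)
ex = (C−B)/|BC| = (0.0082,1.0000); ey = (-1.0000,0.0082)
P = B + -3.05·ex + 1.62·ey = (-3.5227,-6.5685)

-3.52 -6.57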